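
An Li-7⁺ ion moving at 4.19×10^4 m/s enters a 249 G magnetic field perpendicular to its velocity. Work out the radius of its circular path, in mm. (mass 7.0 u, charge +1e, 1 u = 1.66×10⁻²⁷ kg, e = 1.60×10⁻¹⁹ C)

The magnetic force provides the centripetal force: qvB = mv²/r, so r = mv/(qB).
r = (1.16×10^-26 kg)(4.19×10^4 m/s) / [(1×1.60×10^-19 C)(0.0249 T)] = 0.122 m.

r ≈ 122 mm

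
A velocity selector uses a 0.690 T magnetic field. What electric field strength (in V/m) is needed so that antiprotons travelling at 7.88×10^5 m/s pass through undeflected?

E ≈ 5.44×10^5 V/m

qE = qvB ⇒ E = vB = (7.88×10^5)(0.690) = 5.44×10^5 V/m.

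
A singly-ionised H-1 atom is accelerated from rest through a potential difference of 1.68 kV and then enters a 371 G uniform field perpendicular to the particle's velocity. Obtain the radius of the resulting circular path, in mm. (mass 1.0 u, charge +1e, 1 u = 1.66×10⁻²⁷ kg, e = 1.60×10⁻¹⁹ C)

r ≈ 159 mm

The kinetic energy gained is K = qV = (1×1.60×10^-19)(1680) = 2.69×10^-16 J.
v = √(2K/m) = 5.69×10^5 m/s.
r = mv/(qB) = (1.66×10^-27)(5.69×10^5) / [(1×1.60×10^-19)(0.0371)] = 0.159 m.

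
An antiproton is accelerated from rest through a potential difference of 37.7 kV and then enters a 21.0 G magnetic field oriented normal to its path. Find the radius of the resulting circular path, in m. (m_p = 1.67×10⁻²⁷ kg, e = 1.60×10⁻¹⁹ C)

r ≈ 13.4 m

The kinetic energy gained is K = qV = (1×1.60×10^-19)(3.77×10^4) = 6.03×10^-15 J.
v = √(2K/m) = 2.69×10^6 m/s.
r = mv/(qB) = (1.67×10^-27)(2.69×10^6) / [(1×1.60×10^-19)(2.10×10^-3)] = 13.4 m.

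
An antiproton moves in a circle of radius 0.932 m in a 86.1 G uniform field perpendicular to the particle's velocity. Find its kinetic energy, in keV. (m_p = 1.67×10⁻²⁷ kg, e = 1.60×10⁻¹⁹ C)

v = qBr/m = (1×1.60×10^-19)(8.61×10^-3)(0.932) / (1.67×10^-27) = 7.69×10^5 m/s.
K = ½mv² = 0.5·(1.67×10^-27)·(7.69×10^5)² = 4.94×10^-16 J = 3.08 keV.

K ≈ 3.08 keV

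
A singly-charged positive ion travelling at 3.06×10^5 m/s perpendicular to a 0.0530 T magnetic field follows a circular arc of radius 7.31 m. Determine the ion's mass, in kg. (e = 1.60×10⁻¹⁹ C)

m ≈ 2.03×10^-25 kg

qvB = mv²/r ⇒ m = qBr/v.
m = (1×1.60×10^-19)(0.0530)(7.31) / (3.06×10^5) = 2.03×10^-25 kg.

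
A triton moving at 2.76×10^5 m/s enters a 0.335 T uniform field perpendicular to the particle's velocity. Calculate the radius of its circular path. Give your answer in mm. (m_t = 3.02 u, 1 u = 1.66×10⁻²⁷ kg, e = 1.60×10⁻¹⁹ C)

The magnetic force provides the centripetal force: qvB = mv²/r, so r = mv/(qB).
r = (5.01×10^-27 kg)(2.76×10^5 m/s) / [(1×1.60×10^-19 C)(0.335 T)] = 0.0258 m.

r ≈ 25.8 mm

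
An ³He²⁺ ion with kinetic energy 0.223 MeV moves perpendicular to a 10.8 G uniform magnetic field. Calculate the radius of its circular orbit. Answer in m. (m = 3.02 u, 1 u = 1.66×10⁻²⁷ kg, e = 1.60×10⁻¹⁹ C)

Convert the energy: K = 0.223 MeV = 3.57×10^-14 J.
v = √(2K/m) = √(2·3.57×10^-14/5.01×10^-27) = 3.77×10^6 m/s.
r = mv/(qB) = (5.01×10^-27)(3.77×10^6) / [(2×1.60×10^-19)(1.08×10^-3)] = 54.7 m.

r ≈ 54.7 m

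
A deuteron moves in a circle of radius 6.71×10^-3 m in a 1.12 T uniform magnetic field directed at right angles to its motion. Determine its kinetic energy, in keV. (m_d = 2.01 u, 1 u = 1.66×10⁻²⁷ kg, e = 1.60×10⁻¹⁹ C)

K ≈ 1.35 keV

v = qBr/m = (1×1.60×10^-19)(1.12)(6.71×10^-3) / (3.34×10^-27) = 3.60×10^5 m/s.
K = ½mv² = 0.5·(3.34×10^-27)·(3.60×10^5)² = 2.17×10^-16 J = 1.35 keV.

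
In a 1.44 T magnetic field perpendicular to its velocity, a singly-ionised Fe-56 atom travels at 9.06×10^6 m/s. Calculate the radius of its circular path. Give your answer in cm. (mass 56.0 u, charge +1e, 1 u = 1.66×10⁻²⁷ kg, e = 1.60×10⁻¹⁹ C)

The magnetic force provides the centripetal force: qvB = mv²/r, so r = mv/(qB).
r = (9.30×10^-26 kg)(9.06×10^6 m/s) / [(1×1.60×10^-19 C)(1.44 T)] = 3.66 m.

r ≈ 366 cm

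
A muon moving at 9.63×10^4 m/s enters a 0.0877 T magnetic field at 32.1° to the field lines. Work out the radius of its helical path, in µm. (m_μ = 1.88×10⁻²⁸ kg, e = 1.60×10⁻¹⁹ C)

r ≈ 686 µm

Only the perpendicular component v⊥ = v sin32.1° = 5.12×10^4 m/s is bent by the field.
r = m v⊥ /(qB) = (1.88×10^-28)(5.12×10^4) / [(1×1.60×10^-19)(0.0877)] = 6.86×10^-4 m.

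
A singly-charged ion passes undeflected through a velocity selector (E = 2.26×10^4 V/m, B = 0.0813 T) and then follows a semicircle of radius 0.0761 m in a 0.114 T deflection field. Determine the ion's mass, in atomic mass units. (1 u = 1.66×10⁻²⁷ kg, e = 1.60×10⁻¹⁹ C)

v = E/B₁ = 2.78×10^5 m/s.
From r = mv/(qB₂), m = qB₂r/v = (1×1.60×10^-19)(0.114)(0.0761) / (2.78×10^5) = 4.99×10^-27 kg.
In atomic mass units: m = 4.99×10^-27 / 1.66×10^-27 = 3.01 u.

m ≈ 3.01 u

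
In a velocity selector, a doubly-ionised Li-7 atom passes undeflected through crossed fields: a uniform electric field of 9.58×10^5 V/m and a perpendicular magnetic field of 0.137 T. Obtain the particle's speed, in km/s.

v ≈ 6990 km/s

For zero net force, qE = qvB, so v = E/B.
v = (9.58×10^5) / (0.137) = 6.99×10^6 m/s.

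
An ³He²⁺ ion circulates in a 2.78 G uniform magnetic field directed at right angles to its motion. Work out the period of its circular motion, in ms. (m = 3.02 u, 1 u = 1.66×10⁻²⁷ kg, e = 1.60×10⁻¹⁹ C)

T ≈ 0.354 ms

The cyclotron period is independent of speed: T = 2πm/(qB).
T = 2π(5.01×10^-27) / [(2×1.60×10^-19)(2.78×10^-4)] = 3.54×10^-4 s.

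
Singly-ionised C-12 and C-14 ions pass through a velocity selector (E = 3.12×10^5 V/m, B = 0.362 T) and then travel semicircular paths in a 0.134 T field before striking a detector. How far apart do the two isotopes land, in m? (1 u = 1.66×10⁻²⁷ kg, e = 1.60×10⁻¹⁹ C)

Both emerge at v = E/B₁ = 8.62×10^5 m/s.
r = mv/(qB₂), so r₁ = 0.801 m and r₂ = 0.934 m, giving Δr = 0.133 m.
After a semicircle each ion lands a diameter 2r from the entry slit, so the separation is 2Δr = 0.267 m.

Δd ≈ 0.267 m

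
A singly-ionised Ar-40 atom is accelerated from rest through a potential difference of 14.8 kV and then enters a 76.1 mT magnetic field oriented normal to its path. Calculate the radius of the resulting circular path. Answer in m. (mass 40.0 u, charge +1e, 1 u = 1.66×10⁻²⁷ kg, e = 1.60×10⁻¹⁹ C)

The kinetic energy gained is K = qV = (1×1.60×10^-19)(1.48×10^4) = 2.37×10^-15 J.
v = √(2K/m) = 2.67×10^5 m/s.
r = mv/(qB) = (6.64×10^-26)(2.67×10^5) / [(1×1.60×10^-19)(0.0761)] = 1.46 m.

r ≈ 1.46 m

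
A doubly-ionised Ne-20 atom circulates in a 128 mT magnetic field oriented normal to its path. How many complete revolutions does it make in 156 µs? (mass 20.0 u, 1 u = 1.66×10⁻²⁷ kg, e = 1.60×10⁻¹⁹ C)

N = 30

T = 2πm/(qB) = 2π(3.32×10^-26) / [(2×1.60×10^-19)(0.128)] = 5.0928×10^-6 s.
N = t/T = 1.56×10^-4 / 5.0928×10^-6 ≈ 30.63, so 30 complete revolutions.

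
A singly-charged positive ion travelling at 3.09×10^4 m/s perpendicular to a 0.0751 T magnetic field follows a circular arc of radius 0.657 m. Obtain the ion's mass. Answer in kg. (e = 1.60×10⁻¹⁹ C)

m ≈ 2.55×10^-25 kg

qvB = mv²/r ⇒ m = qBr/v.
m = (1×1.60×10^-19)(0.0751)(0.657) / (3.09×10^4) = 2.55×10^-25 kg.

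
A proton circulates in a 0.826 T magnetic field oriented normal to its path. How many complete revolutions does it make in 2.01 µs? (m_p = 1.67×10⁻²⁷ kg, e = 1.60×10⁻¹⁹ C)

N = 25

T = 2πm/(qB) = 2π(1.67×10^-27) / [(1×1.60×10^-19)(0.826)] = 7.9396×10^-8 s.
N = t/T = 2.01×10^-6 / 7.9396×10^-8 ≈ 25.32, so 25 complete revolutions.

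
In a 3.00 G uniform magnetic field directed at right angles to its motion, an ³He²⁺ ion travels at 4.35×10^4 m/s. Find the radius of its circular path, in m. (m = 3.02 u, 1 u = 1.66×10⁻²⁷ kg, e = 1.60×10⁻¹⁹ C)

r ≈ 2.27 m

The magnetic force provides the centripetal force: qvB = mv²/r, so r = mv/(qB).
r = (5.01×10^-27 kg)(4.35×10^4 m/s) / [(2×1.60×10^-19 C)(3.00×10^-4 T)] = 2.27 m.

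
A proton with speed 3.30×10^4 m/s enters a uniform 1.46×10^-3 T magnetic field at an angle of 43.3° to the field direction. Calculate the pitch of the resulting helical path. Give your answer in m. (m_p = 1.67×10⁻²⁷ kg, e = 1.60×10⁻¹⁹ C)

The velocity component along B is v∥ = v cos43.3° = 2.40×10^4 m/s.
The cyclotron period T = 2πm/(qB) = 4.49×10^-5 s is set by m, q, B alone.
Pitch = v∥·T = (2.40×10^4)(4.49×10^-5) = 1.08 m.

pitch ≈ 1.08 m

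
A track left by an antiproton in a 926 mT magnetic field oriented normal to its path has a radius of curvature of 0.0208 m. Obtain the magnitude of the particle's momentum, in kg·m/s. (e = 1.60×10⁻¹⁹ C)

Since qvB = mv²/r, the momentum p = mv = qBr.
p = (1×1.60×10^-19)(0.926)(0.0208) = 3.08×10^-21 kg·m/s.

p ≈ 3.08×10^-21 kg·m/s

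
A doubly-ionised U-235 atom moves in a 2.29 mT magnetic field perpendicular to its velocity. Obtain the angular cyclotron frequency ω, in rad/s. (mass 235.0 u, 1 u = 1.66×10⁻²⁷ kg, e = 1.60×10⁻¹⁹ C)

ω ≈ 1880 rad/s

ω = qB/m = (2×1.60×10^-19)(2.29×10^-3) / (3.90×10^-25) = 1880 rad/s.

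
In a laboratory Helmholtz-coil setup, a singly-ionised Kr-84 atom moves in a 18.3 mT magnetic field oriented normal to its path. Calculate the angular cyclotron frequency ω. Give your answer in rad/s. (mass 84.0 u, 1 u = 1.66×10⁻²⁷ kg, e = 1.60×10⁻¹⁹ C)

ω = qB/m = (1×1.60×10^-19)(0.0183) / (1.39×10^-25) = 2.10×10^4 rad/s.

ω ≈ 2.10×10^4 rad/s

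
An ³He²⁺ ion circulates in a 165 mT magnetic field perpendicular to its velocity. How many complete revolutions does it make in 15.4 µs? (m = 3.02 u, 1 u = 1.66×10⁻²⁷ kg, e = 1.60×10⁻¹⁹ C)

T = 2πm/(qB) = 2π(5.0132×10^-27) / [(2×1.60×10^-19)(0.165)] = 5.9657×10^-7 s.
N = t/T = 1.54×10^-5 / 5.9657×10^-7 ≈ 25.81, so 25 complete revolutions.

N = 25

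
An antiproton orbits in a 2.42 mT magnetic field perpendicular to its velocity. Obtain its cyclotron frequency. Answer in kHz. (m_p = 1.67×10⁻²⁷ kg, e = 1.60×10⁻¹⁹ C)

f ≈ 36.9 kHz

f = qB/(2πm) = (1×1.60×10^-19)(2.42×10^-3) / [2π(1.67×10^-27)] = 3.69×10^4 Hz.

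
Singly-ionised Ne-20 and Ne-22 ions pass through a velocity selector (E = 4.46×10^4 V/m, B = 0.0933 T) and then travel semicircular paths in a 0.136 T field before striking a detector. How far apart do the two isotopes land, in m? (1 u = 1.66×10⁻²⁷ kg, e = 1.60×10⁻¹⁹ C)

Δd ≈ 0.146 m

Both emerge at v = E/B₁ = 4.78×10^5 m/s.
r = mv/(qB₂), so r₁ = 0.7293 m and r₂ = 0.8023 m, giving Δr = 0.0729 m.
After a semicircle each ion lands a diameter 2r from the entry slit, so the separation is 2Δr = 0.146 m.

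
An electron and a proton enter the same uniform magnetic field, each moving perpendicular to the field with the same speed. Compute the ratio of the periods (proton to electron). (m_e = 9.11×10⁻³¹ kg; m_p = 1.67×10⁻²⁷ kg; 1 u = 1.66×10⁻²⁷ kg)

ratio ≈ 1830

T = 2πm/(qB) is independent of speed, so T₂/T₁ = (m₂/q₂)/(m₁/q₁).
T_{proton}/T_{electron} = (1.67×10^-27/1e) / (9.11×10^-31/1e) = 1830.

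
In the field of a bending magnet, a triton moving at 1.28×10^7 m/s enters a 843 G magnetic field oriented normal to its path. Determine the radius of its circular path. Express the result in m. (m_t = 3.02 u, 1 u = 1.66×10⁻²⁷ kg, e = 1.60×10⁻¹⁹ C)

The magnetic force provides the centripetal force: qvB = mv²/r, so r = mv/(qB).
r = (5.01×10^-27 kg)(1.28×10^7 m/s) / [(1×1.60×10^-19 C)(0.0843 T)] = 4.76 m.

r ≈ 4.76 m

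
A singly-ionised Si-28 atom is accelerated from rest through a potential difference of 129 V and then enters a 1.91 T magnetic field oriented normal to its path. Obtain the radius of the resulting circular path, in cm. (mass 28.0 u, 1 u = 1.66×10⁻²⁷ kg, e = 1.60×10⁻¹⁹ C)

r ≈ 0.453 cm

The kinetic energy gained is K = qV = (1×1.60×10^-19)(129) = 2.06×10^-17 J.
v = √(2K/m) = 2.98×10^4 m/s.
r = mv/(qB) = (4.65×10^-26)(2.98×10^4) / [(1×1.60×10^-19)(1.91)] = 4.53×10^-3 m.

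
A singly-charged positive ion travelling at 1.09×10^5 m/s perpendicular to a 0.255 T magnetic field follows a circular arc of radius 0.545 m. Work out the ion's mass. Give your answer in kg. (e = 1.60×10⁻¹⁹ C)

qvB = mv²/r ⇒ m = qBr/v.
m = (1×1.60×10^-19)(0.255)(0.545) / (1.09×10^5) = 2.04×10^-25 kg.

m ≈ 2.04×10^-25 kg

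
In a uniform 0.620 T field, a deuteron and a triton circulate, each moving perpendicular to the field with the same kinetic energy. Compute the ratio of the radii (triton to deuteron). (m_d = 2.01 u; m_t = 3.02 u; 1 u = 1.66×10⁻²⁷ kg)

r = √(2mK)/(qB) ⇒ at equal K, r ∝ √m/q.
r_{triton}/r_{deuteron} = 1.23.

ratio ≈ 1.23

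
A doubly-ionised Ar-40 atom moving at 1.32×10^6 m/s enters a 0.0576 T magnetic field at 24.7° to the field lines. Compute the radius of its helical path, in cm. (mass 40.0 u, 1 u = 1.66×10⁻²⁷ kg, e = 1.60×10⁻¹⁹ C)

Only the perpendicular component v⊥ = v sin24.7° = 5.52×10^5 m/s is bent by the field.
r = m v⊥ /(qB) = (6.64×10^-26)(5.52×10^5) / [(2×1.60×10^-19)(0.0576)] = 1.99 m.

r ≈ 199 cm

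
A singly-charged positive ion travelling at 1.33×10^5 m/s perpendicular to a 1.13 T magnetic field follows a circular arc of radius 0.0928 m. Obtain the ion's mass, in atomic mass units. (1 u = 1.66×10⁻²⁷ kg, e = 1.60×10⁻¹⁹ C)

m ≈ 76.0 u

qvB = mv²/r ⇒ m = qBr/v.
m = (1×1.60×10^-19)(1.13)(0.0928) / (1.33×10^5) = 1.26×10^-25 kg = 76.0 u.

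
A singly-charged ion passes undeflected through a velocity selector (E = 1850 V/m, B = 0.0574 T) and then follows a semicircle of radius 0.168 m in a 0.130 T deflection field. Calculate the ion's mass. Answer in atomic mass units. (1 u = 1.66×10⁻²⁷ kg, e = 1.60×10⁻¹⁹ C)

m ≈ 65.3 u

v = E/B₁ = 3.22×10^4 m/s.
From r = mv/(qB₂), m = qB₂r/v = (1×1.60×10^-19)(0.130)(0.168) / (3.22×10^4) = 1.08×10^-25 kg.
In atomic mass units: m = 1.08×10^-25 / 1.66×10^-27 = 65.3 u.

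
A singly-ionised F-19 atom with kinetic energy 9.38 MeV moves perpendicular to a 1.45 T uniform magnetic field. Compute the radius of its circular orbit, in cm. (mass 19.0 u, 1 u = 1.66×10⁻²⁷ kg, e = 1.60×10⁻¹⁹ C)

r ≈ 133 cm

Convert the energy: K = 9.38 MeV = 1.50×10^-12 J.
v = √(2K/m) = √(2·1.50×10^-12/3.15×10^-26) = 9.76×10^6 m/s.
r = mv/(qB) = (3.15×10^-26)(9.76×10^6) / [(1×1.60×10^-19)(1.45)] = 1.33 m.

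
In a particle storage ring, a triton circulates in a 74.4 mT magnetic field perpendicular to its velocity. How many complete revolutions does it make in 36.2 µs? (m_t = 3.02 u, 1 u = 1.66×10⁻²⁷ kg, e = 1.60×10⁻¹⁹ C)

T = 2πm/(qB) = 2π(5.0132×10^-27) / [(1×1.60×10^-19)(0.0744)] = 2.6461×10^-6 s.
N = t/T = 3.62×10^-5 / 2.6461×10^-6 ≈ 13.68, so 13 complete revolutions.

N = 13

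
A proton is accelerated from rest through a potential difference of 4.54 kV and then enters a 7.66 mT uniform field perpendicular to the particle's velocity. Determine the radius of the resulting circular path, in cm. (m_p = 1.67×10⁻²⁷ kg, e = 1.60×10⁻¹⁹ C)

r ≈ 127 cm

The kinetic energy gained is K = qV = (1×1.60×10^-19)(4540) = 7.26×10^-16 J.
v = √(2K/m) = 9.33×10^5 m/s.
r = mv/(qB) = (1.67×10^-27)(9.33×10^5) / [(1×1.60×10^-19)(7.66×10^-3)] = 1.27 m.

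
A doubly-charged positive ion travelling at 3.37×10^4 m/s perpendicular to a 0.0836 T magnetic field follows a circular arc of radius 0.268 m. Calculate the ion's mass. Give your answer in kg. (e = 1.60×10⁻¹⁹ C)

m ≈ 2.13×10^-25 kg

qvB = mv²/r ⇒ m = qBr/v.
m = (2×1.60×10^-19)(0.0836)(0.268) / (3.37×10^4) = 2.13×10^-25 kg.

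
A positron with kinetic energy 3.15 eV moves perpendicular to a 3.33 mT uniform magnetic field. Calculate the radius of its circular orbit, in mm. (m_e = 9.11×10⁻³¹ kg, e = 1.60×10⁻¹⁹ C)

Convert the energy: K = 3.15 eV = 5.04×10^-19 J.
v = √(2K/m) = √(2·5.04×10^-19/9.11×10^-31) = 1.05×10^6 m/s.
r = mv/(qB) = (9.11×10^-31)(1.05×10^6) / [(1×1.60×10^-19)(3.33×10^-3)] = 1.80×10^-3 m.

r ≈ 1.80 mm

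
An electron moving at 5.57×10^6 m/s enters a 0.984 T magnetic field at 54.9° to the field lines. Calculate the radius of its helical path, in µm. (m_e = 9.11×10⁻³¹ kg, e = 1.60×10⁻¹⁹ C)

Only the perpendicular component v⊥ = v sin54.9° = 4.56×10^6 m/s is bent by the field.
r = m v⊥ /(qB) = (9.11×10^-31)(4.56×10^6) / [(1×1.60×10^-19)(0.984)] = 2.64×10^-5 m.

r ≈ 26.4 µm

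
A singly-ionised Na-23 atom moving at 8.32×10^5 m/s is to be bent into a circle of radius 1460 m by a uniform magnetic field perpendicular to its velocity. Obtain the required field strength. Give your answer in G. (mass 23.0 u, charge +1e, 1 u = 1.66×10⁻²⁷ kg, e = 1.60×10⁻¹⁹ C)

qvB = mv²/r gives B = mv/(qr).
B = (3.82×10^-26)(8.32×10^5) / [(1×1.60×10^-19)(1460)] = 1.36×10^-4 T.

B ≈ 1.36 G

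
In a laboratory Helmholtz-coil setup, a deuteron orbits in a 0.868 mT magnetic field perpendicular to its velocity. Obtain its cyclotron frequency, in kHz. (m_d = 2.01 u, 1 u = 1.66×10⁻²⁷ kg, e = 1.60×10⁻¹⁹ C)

f ≈ 6.62 kHz

f = qB/(2πm) = (1×1.60×10^-19)(8.68×10^-4) / [2π(3.34×10^-27)] = 6620 Hz.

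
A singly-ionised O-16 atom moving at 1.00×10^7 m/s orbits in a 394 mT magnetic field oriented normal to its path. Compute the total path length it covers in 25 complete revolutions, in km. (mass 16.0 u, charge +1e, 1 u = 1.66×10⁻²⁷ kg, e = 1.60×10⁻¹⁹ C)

r = mv/(qB) = 4.21 m, so one revolution covers 2πr = 26.5 m.
In 25 revolutions: L = 25·2πr = 662 m.

L ≈ 0.662 km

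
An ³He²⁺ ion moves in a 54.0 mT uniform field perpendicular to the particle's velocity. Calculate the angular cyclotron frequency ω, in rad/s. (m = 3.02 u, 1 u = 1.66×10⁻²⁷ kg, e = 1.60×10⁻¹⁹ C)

ω ≈ 3.45×10^6 rad/s

ω = qB/m = (2×1.60×10^-19)(0.0540) / (5.01×10^-27) = 3.45×10^6 rad/s.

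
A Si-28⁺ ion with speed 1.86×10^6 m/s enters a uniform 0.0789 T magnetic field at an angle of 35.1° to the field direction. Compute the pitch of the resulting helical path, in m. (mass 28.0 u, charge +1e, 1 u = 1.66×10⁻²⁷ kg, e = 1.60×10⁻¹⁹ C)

The velocity component along B is v∥ = v cos35.1° = 1.52×10^6 m/s.
The cyclotron period T = 2πm/(qB) = 2.31×10^-5 s is set by m, q, B alone.
Pitch = v∥·T = (1.52×10^6)(2.31×10^-5) = 35.2 m.

pitch ≈ 35.2 m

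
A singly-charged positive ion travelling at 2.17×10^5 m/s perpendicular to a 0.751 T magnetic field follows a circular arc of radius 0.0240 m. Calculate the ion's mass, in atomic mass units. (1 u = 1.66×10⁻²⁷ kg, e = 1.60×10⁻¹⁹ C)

m ≈ 8.01 u

qvB = mv²/r ⇒ m = qBr/v.
m = (1×1.60×10^-19)(0.751)(0.0240) / (2.17×10^5) = 1.33×10^-26 kg = 8.01 u.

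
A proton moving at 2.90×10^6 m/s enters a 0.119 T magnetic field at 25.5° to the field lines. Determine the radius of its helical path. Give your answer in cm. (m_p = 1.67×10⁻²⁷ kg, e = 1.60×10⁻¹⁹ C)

r ≈ 11.0 cm

Only the perpendicular component v⊥ = v sin25.5° = 1.25×10^6 m/s is bent by the field.
r = m v⊥ /(qB) = (1.67×10^-27)(1.25×10^6) / [(1×1.60×10^-19)(0.119)] = 0.110 m.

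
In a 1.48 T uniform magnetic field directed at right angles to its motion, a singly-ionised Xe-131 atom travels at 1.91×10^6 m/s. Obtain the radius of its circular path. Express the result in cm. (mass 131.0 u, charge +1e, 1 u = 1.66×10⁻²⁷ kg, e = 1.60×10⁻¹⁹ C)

r ≈ 175 cm

The magnetic force provides the centripetal force: qvB = mv²/r, so r = mv/(qB).
r = (2.17×10^-25 kg)(1.91×10^6 m/s) / [(1×1.60×10^-19 C)(1.48 T)] = 1.75 m.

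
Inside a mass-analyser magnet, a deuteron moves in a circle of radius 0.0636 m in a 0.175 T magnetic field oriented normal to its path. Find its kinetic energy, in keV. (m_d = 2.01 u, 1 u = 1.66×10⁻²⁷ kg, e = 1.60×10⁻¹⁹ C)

v = qBr/m = (1×1.60×10^-19)(0.175)(0.0636) / (3.34×10^-27) = 5.34×10^5 m/s.
K = ½mv² = 0.5·(3.34×10^-27)·(5.34×10^5)² = 4.75×10^-16 J = 2.97 keV.

K ≈ 2.97 keV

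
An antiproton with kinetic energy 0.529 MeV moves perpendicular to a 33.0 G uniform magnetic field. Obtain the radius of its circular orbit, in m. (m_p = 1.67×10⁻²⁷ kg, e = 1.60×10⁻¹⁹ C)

Convert the energy: K = 0.529 MeV = 8.46×10^-14 J.
v = √(2K/m) = √(2·8.46×10^-14/1.67×10^-27) = 1.01×10^7 m/s.
r = mv/(qB) = (1.67×10^-27)(1.01×10^7) / [(1×1.60×10^-19)(3.30×10^-3)] = 31.8 m.

r ≈ 31.8 m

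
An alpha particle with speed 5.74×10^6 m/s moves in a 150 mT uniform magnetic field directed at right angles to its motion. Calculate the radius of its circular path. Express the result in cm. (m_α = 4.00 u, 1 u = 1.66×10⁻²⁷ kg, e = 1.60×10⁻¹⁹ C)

r ≈ 79.4 cm

The magnetic force provides the centripetal force: qvB = mv²/r, so r = mv/(qB).
r = (6.64×10^-27 kg)(5.74×10^6 m/s) / [(2×1.60×10^-19 C)(0.150 T)] = 0.794 m.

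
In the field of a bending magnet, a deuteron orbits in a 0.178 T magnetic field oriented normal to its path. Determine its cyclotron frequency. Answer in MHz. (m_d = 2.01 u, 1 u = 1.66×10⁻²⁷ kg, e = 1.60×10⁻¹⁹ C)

f = qB/(2πm) = (1×1.60×10^-19)(0.178) / [2π(3.34×10^-27)] = 1.36×10^6 Hz.

f ≈ 1.36 MHz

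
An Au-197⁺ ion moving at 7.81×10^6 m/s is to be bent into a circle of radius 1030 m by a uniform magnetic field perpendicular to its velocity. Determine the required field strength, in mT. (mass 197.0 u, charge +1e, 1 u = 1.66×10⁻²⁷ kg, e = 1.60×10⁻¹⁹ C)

B ≈ 15.5 mT

qvB = mv²/r gives B = mv/(qr).
B = (3.27×10^-25)(7.81×10^6) / [(1×1.60×10^-19)(1030)] = 0.0155 T.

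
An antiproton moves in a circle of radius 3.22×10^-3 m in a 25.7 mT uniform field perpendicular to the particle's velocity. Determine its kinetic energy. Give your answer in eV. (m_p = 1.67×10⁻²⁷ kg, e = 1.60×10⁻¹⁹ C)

K ≈ 0.328 eV

v = qBr/m = (1×1.60×10^-19)(0.0257)(3.22×10^-3) / (1.67×10^-27) = 7930 m/s.
K = ½mv² = 0.5·(1.67×10^-27)·(7930)² = 5.25×10^-20 J = 0.328 eV.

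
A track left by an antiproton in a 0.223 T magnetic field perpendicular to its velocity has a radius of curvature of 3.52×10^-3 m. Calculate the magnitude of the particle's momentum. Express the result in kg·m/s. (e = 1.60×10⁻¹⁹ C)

Since qvB = mv²/r, the momentum p = mv = qBr.
p = (1×1.60×10^-19)(0.223)(3.52×10^-3) = 1.26×10^-22 kg·m/s.

p ≈ 1.26×10^-22 kg·m/s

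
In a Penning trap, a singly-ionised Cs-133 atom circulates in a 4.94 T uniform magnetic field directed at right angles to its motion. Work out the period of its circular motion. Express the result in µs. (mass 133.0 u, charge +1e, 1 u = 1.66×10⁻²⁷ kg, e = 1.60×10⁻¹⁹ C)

T ≈ 1.76 µs

The cyclotron period is independent of speed: T = 2πm/(qB).
T = 2π(2.21×10^-25) / [(1×1.60×10^-19)(4.94)] = 1.76×10^-6 s.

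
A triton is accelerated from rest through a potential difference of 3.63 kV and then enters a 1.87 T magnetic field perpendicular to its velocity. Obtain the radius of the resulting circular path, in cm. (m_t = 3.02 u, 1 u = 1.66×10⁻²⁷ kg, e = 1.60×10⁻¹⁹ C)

r ≈ 0.807 cm

The kinetic energy gained is K = qV = (1×1.60×10^-19)(3630) = 5.81×10^-16 J.
v = √(2K/m) = 4.81×10^5 m/s.
r = mv/(qB) = (5.01×10^-27)(4.81×10^5) / [(1×1.60×10^-19)(1.87)] = 8.07×10^-3 m.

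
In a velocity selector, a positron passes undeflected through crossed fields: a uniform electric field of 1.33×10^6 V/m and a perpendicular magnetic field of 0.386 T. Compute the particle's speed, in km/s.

v ≈ 3450 km/s

For zero net force, qE = qvB, so v = E/B.
v = (1.33×10^6) / (0.386) = 3.45×10^6 m/s.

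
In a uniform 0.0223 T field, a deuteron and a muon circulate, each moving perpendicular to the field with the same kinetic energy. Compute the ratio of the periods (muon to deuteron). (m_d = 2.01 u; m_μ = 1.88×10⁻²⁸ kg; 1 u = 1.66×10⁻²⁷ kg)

T = 2πm/(qB) is independent of speed, so T₂/T₁ = (m₂/q₂)/(m₁/q₁).
T_{muon}/T_{deuteron} = (1.88×10^-28/1e) / (3.34×10^-27/1e) = 0.0563.

ratio ≈ 0.0563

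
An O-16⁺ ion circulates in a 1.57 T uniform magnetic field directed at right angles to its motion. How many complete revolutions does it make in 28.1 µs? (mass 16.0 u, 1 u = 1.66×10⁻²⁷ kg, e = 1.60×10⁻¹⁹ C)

T = 2πm/(qB) = 2π(2.656×10^-26) / [(1×1.60×10^-19)(1.57)] = 6.6434×10^-7 s.
N = t/T = 2.81×10^-5 / 6.6434×10^-7 ≈ 42.30, so 42 complete revolutions.

N = 42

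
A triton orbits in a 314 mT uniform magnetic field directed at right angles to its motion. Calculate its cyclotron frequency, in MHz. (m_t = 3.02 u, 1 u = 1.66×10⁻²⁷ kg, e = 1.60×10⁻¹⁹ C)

f ≈ 1.59 MHz

f = qB/(2πm) = (1×1.60×10^-19)(0.314) / [2π(5.01×10^-27)] = 1.59×10^6 Hz.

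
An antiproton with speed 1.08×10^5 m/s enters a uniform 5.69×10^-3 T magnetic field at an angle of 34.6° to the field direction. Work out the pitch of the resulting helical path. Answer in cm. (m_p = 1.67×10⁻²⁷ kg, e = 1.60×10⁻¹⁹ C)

pitch ≈ 102 cm

The velocity component along B is v∥ = v cos34.6° = 8.89×10^4 m/s.
The cyclotron period T = 2πm/(qB) = 1.15×10^-5 s is set by m, q, B alone.
Pitch = v∥·T = (8.89×10^4)(1.15×10^-5) = 1.02 m.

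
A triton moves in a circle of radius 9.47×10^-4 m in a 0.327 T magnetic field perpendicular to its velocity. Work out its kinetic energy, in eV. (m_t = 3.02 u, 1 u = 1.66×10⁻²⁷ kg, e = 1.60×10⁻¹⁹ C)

K ≈ 1.53 eV

v = qBr/m = (1×1.60×10^-19)(0.327)(9.47×10^-4) / (5.01×10^-27) = 9880 m/s.
K = ½mv² = 0.5·(5.01×10^-27)·(9880)² = 2.45×10^-19 J = 1.53 eV.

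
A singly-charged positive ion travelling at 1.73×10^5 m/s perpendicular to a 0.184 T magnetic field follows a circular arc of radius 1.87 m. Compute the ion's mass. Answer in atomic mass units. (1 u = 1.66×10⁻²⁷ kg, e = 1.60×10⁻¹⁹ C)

qvB = mv²/r ⇒ m = qBr/v.
m = (1×1.60×10^-19)(0.184)(1.87) / (1.73×10^5) = 3.18×10^-25 kg = 192 u.

m ≈ 192 u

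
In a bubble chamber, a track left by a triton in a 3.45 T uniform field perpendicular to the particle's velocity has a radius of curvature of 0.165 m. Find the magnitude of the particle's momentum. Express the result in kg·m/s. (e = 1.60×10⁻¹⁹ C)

Since qvB = mv²/r, the momentum p = mv = qBr.
p = (1×1.60×10^-19)(3.45)(0.165) = 9.11×10^-20 kg·m/s.

p ≈ 9.11×10^-20 kg·m/s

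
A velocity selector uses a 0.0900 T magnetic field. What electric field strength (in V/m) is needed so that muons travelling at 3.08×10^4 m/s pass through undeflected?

qE = qvB ⇒ E = vB = (3.08×10^4)(0.0900) = 2770 V/m.

E ≈ 2770 V/m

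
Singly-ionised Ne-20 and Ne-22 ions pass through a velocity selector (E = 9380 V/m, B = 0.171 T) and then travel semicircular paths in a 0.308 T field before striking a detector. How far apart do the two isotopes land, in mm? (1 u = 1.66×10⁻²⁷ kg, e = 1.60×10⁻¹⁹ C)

Δd ≈ 7.39 mm

Both emerge at v = E/B₁ = 5.49×10^4 m/s.
r = mv/(qB₂), so r₁ = 0.03696 m and r₂ = 0.04065 m, giving Δr = 3.70×10^-3 m.
After a semicircle each ion lands a diameter 2r from the entry slit, so the separation is 2Δr = 7.39×10^-3 m.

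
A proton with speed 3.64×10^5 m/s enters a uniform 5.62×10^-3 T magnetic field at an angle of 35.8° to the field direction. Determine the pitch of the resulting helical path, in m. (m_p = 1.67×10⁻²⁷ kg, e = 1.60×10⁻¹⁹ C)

pitch ≈ 3.45 m

The velocity component along B is v∥ = v cos35.8° = 2.95×10^5 m/s.
The cyclotron period T = 2πm/(qB) = 1.17×10^-5 s is set by m, q, B alone.
Pitch = v∥·T = (2.95×10^5)(1.17×10^-5) = 3.45 m.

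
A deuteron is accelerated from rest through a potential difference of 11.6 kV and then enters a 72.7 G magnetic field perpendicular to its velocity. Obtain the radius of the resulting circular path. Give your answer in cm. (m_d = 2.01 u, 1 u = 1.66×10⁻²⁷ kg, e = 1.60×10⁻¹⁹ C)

r ≈ 303 cm

The kinetic energy gained is K = qV = (1×1.60×10^-19)(1.16×10^4) = 1.86×10^-15 J.
v = √(2K/m) = 1.05×10^6 m/s.
r = mv/(qB) = (3.34×10^-27)(1.05×10^6) / [(1×1.60×10^-19)(7.27×10^-3)] = 3.03 m.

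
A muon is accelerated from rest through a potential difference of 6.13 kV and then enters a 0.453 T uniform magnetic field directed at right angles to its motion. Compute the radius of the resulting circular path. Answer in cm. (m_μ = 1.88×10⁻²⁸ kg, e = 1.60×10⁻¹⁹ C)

The kinetic energy gained is K = qV = (1×1.60×10^-19)(6130) = 9.81×10^-16 J.
v = √(2K/m) = 3.23×10^6 m/s.
r = mv/(qB) = (1.88×10^-28)(3.23×10^6) / [(1×1.60×10^-19)(0.453)] = 8.38×10^-3 m.

r ≈ 0.838 cm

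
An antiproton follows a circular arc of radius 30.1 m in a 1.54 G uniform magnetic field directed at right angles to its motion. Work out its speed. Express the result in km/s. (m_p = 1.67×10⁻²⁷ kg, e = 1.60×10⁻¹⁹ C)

v ≈ 444 km/s

From qvB = mv²/r, v = qBr/m.
v = (1×1.60×10^-19)(1.54×10^-4)(30.1) / (1.67×10^-27) = 4.44×10^5 m/s.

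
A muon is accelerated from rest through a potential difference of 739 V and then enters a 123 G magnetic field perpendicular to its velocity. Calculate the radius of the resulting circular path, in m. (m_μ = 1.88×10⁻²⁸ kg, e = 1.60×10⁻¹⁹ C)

r ≈ 0.107 m

The kinetic energy gained is K = qV = (1×1.60×10^-19)(739) = 1.18×10^-16 J.
v = √(2K/m) = 1.12×10^6 m/s.
r = mv/(qB) = (1.88×10^-28)(1.12×10^6) / [(1×1.60×10^-19)(0.0123)] = 0.107 m.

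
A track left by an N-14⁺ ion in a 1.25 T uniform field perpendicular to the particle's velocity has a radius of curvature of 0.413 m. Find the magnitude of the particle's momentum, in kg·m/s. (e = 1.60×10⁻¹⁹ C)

p ≈ 8.26×10^-20 kg·m/s

Since qvB = mv²/r, the momentum p = mv = qBr.
p = (1×1.60×10^-19)(1.25)(0.413) = 8.26×10^-20 kg·m/s.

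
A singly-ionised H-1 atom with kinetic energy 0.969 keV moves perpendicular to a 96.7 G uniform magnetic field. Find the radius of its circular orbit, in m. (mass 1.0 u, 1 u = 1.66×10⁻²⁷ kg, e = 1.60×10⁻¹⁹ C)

Convert the energy: K = 0.969 keV = 1.55×10^-16 J.
v = √(2K/m) = √(2·1.55×10^-16/1.66×10^-27) = 4.32×10^5 m/s.
r = mv/(qB) = (1.66×10^-27)(4.32×10^5) / [(1×1.60×10^-19)(9.67×10^-3)] = 0.464 m.

r ≈ 0.464 m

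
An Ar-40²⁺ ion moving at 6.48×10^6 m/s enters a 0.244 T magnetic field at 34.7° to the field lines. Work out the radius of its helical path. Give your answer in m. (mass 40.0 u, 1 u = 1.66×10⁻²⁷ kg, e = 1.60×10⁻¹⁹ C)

r ≈ 3.14 m

Only the perpendicular component v⊥ = v sin34.7° = 3.69×10^6 m/s is bent by the field.
r = m v⊥ /(qB) = (6.64×10^-26)(3.69×10^6) / [(2×1.60×10^-19)(0.244)] = 3.14 m.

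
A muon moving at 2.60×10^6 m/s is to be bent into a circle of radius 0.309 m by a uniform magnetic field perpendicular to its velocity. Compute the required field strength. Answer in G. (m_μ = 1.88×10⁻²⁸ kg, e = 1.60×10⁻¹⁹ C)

B ≈ 98.9 G

qvB = mv²/r gives B = mv/(qr).
B = (1.88×10^-28)(2.60×10^6) / [(1×1.60×10^-19)(0.309)] = 9.89×10^-3 T.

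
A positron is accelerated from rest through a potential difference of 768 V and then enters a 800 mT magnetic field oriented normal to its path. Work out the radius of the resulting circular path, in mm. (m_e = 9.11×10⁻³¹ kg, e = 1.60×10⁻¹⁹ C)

The kinetic energy gained is K = qV = (1×1.60×10^-19)(768) = 1.23×10^-16 J.
v = √(2K/m) = 1.64×10^7 m/s.
r = mv/(qB) = (9.11×10^-31)(1.64×10^7) / [(1×1.60×10^-19)(0.800)] = 1.17×10^-4 m.

r ≈ 0.117 mm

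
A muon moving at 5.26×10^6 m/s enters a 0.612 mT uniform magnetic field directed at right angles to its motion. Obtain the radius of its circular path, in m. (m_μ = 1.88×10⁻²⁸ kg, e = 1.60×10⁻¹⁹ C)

r ≈ 10.1 m

The magnetic force provides the centripetal force: qvB = mv²/r, so r = mv/(qB).
r = (1.88×10^-28 kg)(5.26×10^6 m/s) / [(1×1.60×10^-19 C)(6.12×10^-4 T)] = 10.1 m.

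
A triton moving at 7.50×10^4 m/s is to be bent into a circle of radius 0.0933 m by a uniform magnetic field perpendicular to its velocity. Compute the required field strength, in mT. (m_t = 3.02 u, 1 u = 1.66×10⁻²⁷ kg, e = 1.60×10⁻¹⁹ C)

qvB = mv²/r gives B = mv/(qr).
B = (5.01×10^-27)(7.50×10^4) / [(1×1.60×10^-19)(0.0933)] = 0.0252 T.

B ≈ 25.2 mT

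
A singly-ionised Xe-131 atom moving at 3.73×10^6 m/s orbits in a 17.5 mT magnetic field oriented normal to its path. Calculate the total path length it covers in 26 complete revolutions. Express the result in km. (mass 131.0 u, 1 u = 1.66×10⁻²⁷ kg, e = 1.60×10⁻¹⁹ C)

r = mv/(qB) = 290 m, so one revolution covers 2πr = 1820 m.
In 26 revolutions: L = 26·2πr = 4.73×10^4 m.

L ≈ 47.3 km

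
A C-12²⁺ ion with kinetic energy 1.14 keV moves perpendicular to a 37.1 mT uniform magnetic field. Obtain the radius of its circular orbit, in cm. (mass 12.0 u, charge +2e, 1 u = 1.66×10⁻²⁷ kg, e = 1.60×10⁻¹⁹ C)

r ≈ 22.7 cm

Convert the energy: K = 1.14 keV = 1.82×10^-16 J.
v = √(2K/m) = √(2·1.82×10^-16/1.99×10^-26) = 1.35×10^5 m/s.
r = mv/(qB) = (1.99×10^-26)(1.35×10^5) / [(2×1.60×10^-19)(0.0371)] = 0.227 m.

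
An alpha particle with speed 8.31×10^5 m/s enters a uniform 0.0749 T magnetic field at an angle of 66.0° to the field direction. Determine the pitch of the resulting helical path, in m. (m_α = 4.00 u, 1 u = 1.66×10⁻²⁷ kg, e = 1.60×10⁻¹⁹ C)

pitch ≈ 0.588 m

The velocity component along B is v∥ = v cos66.0° = 3.38×10^5 m/s.
The cyclotron period T = 2πm/(qB) = 1.74×10^-6 s is set by m, q, B alone.
Pitch = v∥·T = (3.38×10^5)(1.74×10^-6) = 0.588 m.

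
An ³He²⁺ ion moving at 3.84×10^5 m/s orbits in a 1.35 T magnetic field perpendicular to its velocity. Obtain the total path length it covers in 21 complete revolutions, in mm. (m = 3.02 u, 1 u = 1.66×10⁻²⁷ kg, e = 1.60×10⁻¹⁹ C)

r = mv/(qB) = 4.46×10^-3 m, so one revolution covers 2πr = 0.0280 m.
In 21 revolutions: L = 21·2πr = 0.588 m.

L ≈ 588 mm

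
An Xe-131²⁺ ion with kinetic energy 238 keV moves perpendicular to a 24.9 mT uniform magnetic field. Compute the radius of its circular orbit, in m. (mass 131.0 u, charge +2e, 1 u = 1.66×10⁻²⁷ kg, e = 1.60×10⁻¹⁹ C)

Convert the energy: K = 238 keV = 3.81×10^-14 J.
v = √(2K/m) = √(2·3.81×10^-14/2.17×10^-25) = 5.92×10^5 m/s.
r = mv/(qB) = (2.17×10^-25)(5.92×10^5) / [(2×1.60×10^-19)(0.0249)] = 16.2 m.

r ≈ 16.2 m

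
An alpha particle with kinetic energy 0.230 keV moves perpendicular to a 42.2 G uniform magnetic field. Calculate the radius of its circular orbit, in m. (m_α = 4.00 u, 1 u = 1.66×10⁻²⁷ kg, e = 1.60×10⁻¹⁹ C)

r ≈ 0.518 m

Convert the energy: K = 0.230 keV = 3.68×10^-17 J.
v = √(2K/m) = √(2·3.68×10^-17/6.64×10^-27) = 1.05×10^5 m/s.
r = mv/(qB) = (6.64×10^-27)(1.05×10^5) / [(2×1.60×10^-19)(4.22×10^-3)] = 0.518 m.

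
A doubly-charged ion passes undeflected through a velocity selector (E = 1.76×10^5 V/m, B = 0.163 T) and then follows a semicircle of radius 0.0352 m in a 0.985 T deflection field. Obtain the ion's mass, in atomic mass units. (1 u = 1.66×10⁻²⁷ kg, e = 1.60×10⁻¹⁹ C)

v = E/B₁ = 1.08×10^6 m/s.
From r = mv/(qB₂), m = qB₂r/v = (2×1.60×10^-19)(0.985)(0.0352) / (1.08×10^6) = 1.03×10^-26 kg.
In atomic mass units: m = 1.03×10^-26 / 1.66×10^-27 = 6.19 u.

m ≈ 6.19 u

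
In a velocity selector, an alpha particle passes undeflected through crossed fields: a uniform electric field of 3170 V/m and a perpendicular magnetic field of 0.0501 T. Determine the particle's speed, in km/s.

v ≈ 63.3 km/s

For zero net force, qE = qvB, so v = E/B.
v = (3170) / (0.0501) = 6.33×10^4 m/s.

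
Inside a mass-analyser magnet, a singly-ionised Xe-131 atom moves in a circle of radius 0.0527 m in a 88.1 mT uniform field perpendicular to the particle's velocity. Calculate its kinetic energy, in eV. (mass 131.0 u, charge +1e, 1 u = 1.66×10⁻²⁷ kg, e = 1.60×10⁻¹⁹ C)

K ≈ 7.93 eV

v = qBr/m = (1×1.60×10^-19)(0.0881)(0.0527) / (2.17×10^-25) = 3420 m/s.
K = ½mv² = 0.5·(2.17×10^-25)·(3420)² = 1.27×10^-18 J = 7.93 eV.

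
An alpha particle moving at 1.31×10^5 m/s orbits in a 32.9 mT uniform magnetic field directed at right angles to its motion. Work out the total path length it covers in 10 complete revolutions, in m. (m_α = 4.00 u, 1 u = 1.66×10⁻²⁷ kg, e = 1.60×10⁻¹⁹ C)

L ≈ 5.19 m

r = mv/(qB) = 0.0826 m, so one revolution covers 2πr = 0.519 m.
In 10 revolutions: L = 10·2πr = 5.19 m.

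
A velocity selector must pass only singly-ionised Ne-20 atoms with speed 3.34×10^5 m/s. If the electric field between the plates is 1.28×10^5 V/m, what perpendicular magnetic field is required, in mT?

qE = qvB ⇒ B = E/v = (1.28×10^5) / (3.34×10^5) = 0.383 T.

B ≈ 383 mT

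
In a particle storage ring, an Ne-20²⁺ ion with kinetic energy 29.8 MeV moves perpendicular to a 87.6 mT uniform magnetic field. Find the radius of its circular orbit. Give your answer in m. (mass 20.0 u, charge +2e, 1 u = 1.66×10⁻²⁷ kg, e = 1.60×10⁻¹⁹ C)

r ≈ 20.1 m

Convert the energy: K = 29.8 MeV = 4.77×10^-12 J.
v = √(2K/m) = √(2·4.77×10^-12/3.32×10^-26) = 1.69×10^7 m/s.
r = mv/(qB) = (3.32×10^-26)(1.69×10^7) / [(2×1.60×10^-19)(0.0876)] = 20.1 m.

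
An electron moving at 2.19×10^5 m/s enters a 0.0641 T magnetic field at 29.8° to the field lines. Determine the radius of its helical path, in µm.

Only the perpendicular component v⊥ = v sin29.8° = 1.09×10^5 m/s is bent by the field.
r = m v⊥ /(qB) = (9.11×10^-31)(1.09×10^5) / [(1×1.60×10^-19)(0.0641)] = 9.67×10^-6 m.

r ≈ 9.67 µm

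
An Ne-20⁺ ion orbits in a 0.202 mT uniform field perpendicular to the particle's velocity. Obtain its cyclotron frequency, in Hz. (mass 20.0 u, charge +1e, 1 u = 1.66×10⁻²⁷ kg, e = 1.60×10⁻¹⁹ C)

f ≈ 155 Hz

f = qB/(2πm) = (1×1.60×10^-19)(2.02×10^-4) / [2π(3.32×10^-26)] = 155 Hz.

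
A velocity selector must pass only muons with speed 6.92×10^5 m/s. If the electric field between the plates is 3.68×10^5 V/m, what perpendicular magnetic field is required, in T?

qE = qvB ⇒ B = E/v = (3.68×10^5) / (6.92×10^5) = 0.532 T.

B ≈ 0.532 T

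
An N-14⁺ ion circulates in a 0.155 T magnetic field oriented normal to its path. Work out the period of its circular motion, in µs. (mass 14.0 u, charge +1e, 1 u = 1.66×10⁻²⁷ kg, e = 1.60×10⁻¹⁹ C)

T ≈ 5.89 µs

The cyclotron period is independent of speed: T = 2πm/(qB).
T = 2π(2.32×10^-26) / [(1×1.60×10^-19)(0.155)] = 5.89×10^-6 s.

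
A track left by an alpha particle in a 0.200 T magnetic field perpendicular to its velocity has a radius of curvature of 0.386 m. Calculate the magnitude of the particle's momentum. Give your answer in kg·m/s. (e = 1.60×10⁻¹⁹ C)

Since qvB = mv²/r, the momentum p = mv = qBr.
p = (2×1.60×10^-19)(0.200)(0.386) = 2.47×10^-20 kg·m/s.

p ≈ 2.47×10^-20 kg·m/s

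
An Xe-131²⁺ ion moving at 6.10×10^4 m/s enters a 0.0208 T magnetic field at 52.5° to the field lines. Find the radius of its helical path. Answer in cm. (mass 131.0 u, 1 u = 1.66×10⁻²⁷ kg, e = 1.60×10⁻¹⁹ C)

r ≈ 158 cm

Only the perpendicular component v⊥ = v sin52.5° = 4.84×10^4 m/s is bent by the field.
r = m v⊥ /(qB) = (2.17×10^-25)(4.84×10^4) / [(2×1.60×10^-19)(0.0208)] = 1.58 m.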